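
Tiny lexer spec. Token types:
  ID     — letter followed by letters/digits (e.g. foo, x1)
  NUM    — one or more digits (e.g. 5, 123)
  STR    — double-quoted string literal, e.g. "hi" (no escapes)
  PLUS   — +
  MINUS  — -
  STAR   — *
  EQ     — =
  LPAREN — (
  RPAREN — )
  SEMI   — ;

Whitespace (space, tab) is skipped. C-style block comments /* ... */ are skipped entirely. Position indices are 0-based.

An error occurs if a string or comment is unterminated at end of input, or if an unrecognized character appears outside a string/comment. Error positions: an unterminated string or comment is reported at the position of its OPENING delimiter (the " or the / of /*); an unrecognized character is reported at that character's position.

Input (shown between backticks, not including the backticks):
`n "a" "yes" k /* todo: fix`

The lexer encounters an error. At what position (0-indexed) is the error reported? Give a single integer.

pos=0: emit ID 'n' (now at pos=1)
pos=2: enter STRING mode
pos=2: emit STR "a" (now at pos=5)
pos=6: enter STRING mode
pos=6: emit STR "yes" (now at pos=11)
pos=12: emit ID 'k' (now at pos=13)
pos=14: enter COMMENT mode (saw '/*')
pos=14: ERROR — unterminated comment (reached EOF)

Answer: 14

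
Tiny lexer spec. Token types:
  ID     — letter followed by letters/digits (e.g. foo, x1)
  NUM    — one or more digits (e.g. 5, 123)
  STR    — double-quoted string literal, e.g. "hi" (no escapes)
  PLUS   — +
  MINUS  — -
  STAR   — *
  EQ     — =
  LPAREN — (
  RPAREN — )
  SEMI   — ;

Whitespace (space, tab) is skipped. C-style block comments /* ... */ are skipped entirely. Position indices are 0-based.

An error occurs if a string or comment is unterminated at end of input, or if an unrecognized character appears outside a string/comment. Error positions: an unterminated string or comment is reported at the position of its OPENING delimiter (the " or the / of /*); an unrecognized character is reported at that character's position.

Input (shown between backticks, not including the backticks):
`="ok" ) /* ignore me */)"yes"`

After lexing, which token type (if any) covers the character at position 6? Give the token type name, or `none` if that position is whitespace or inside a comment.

Answer: RPAREN

Derivation:
pos=0: emit EQ '='
pos=1: enter STRING mode
pos=1: emit STR "ok" (now at pos=5)
pos=6: emit RPAREN ')'
pos=8: enter COMMENT mode (saw '/*')
exit COMMENT mode (now at pos=23)
pos=23: emit RPAREN ')'
pos=24: enter STRING mode
pos=24: emit STR "yes" (now at pos=29)
DONE. 5 tokens: [EQ, STR, RPAREN, RPAREN, STR]
Position 6: char is ')' -> RPAREN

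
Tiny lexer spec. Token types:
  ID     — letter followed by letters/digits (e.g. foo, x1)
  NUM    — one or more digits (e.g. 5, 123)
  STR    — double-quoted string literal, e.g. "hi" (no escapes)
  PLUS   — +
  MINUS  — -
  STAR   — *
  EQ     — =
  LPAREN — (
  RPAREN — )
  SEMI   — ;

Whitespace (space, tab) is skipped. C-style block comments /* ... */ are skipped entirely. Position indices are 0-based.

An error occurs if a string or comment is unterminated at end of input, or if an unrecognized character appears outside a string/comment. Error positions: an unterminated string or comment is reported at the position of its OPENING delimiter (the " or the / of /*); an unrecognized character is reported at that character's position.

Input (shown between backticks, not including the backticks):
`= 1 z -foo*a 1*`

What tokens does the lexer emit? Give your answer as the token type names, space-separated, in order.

Answer: EQ NUM ID MINUS ID STAR ID NUM STAR

Derivation:
pos=0: emit EQ '='
pos=2: emit NUM '1' (now at pos=3)
pos=4: emit ID 'z' (now at pos=5)
pos=6: emit MINUS '-'
pos=7: emit ID 'foo' (now at pos=10)
pos=10: emit STAR '*'
pos=11: emit ID 'a' (now at pos=12)
pos=13: emit NUM '1' (now at pos=14)
pos=14: emit STAR '*'
DONE. 9 tokens: [EQ, NUM, ID, MINUS, ID, STAR, ID, NUM, STAR]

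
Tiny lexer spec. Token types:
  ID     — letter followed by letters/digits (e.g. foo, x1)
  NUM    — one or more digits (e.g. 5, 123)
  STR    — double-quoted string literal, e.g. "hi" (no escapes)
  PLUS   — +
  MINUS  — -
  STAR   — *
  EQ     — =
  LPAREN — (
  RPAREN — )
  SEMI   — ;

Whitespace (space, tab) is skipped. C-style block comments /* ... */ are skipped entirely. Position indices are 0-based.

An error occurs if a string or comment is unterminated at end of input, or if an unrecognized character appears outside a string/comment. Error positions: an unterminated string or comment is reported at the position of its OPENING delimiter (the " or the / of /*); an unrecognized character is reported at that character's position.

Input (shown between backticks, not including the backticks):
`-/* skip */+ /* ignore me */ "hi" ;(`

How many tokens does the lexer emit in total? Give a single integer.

pos=0: emit MINUS '-'
pos=1: enter COMMENT mode (saw '/*')
exit COMMENT mode (now at pos=11)
pos=11: emit PLUS '+'
pos=13: enter COMMENT mode (saw '/*')
exit COMMENT mode (now at pos=28)
pos=29: enter STRING mode
pos=29: emit STR "hi" (now at pos=33)
pos=34: emit SEMI ';'
pos=35: emit LPAREN '('
DONE. 5 tokens: [MINUS, PLUS, STR, SEMI, LPAREN]

Answer: 5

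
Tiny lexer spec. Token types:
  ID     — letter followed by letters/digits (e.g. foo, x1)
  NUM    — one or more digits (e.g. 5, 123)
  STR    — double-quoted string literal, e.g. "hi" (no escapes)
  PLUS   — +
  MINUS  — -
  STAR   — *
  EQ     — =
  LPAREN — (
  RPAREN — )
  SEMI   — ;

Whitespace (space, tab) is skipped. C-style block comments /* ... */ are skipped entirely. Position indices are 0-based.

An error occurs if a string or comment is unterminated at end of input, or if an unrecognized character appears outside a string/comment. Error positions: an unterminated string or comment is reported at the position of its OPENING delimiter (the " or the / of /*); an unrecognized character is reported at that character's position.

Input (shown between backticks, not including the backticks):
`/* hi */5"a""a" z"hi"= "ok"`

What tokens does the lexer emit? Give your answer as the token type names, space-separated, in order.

pos=0: enter COMMENT mode (saw '/*')
exit COMMENT mode (now at pos=8)
pos=8: emit NUM '5' (now at pos=9)
pos=9: enter STRING mode
pos=9: emit STR "a" (now at pos=12)
pos=12: enter STRING mode
pos=12: emit STR "a" (now at pos=15)
pos=16: emit ID 'z' (now at pos=17)
pos=17: enter STRING mode
pos=17: emit STR "hi" (now at pos=21)
pos=21: emit EQ '='
pos=23: enter STRING mode
pos=23: emit STR "ok" (now at pos=27)
DONE. 7 tokens: [NUM, STR, STR, ID, STR, EQ, STR]

Answer: NUM STR STR ID STR EQ STR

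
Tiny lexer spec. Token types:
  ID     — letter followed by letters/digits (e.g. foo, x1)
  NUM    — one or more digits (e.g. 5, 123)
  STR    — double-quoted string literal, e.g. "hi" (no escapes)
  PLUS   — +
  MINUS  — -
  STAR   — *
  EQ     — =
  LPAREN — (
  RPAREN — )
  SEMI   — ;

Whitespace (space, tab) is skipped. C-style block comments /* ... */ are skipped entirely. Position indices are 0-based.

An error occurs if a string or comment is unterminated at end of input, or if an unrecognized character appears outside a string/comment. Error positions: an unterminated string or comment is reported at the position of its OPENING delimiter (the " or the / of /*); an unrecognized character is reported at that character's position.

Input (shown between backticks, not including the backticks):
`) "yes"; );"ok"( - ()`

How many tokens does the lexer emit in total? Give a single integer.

pos=0: emit RPAREN ')'
pos=2: enter STRING mode
pos=2: emit STR "yes" (now at pos=7)
pos=7: emit SEMI ';'
pos=9: emit RPAREN ')'
pos=10: emit SEMI ';'
pos=11: enter STRING mode
pos=11: emit STR "ok" (now at pos=15)
pos=15: emit LPAREN '('
pos=17: emit MINUS '-'
pos=19: emit LPAREN '('
pos=20: emit RPAREN ')'
DONE. 10 tokens: [RPAREN, STR, SEMI, RPAREN, SEMI, STR, LPAREN, MINUS, LPAREN, RPAREN]

Answer: 10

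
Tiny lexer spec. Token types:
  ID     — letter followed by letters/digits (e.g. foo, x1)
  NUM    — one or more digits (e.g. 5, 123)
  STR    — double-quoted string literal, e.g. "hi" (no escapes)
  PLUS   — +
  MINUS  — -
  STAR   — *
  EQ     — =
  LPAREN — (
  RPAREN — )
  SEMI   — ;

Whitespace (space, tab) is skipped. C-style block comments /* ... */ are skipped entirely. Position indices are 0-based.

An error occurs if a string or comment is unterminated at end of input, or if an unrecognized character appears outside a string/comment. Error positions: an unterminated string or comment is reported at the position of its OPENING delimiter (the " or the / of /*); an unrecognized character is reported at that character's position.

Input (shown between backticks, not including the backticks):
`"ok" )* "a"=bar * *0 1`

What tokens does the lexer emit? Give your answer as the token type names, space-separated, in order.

pos=0: enter STRING mode
pos=0: emit STR "ok" (now at pos=4)
pos=5: emit RPAREN ')'
pos=6: emit STAR '*'
pos=8: enter STRING mode
pos=8: emit STR "a" (now at pos=11)
pos=11: emit EQ '='
pos=12: emit ID 'bar' (now at pos=15)
pos=16: emit STAR '*'
pos=18: emit STAR '*'
pos=19: emit NUM '0' (now at pos=20)
pos=21: emit NUM '1' (now at pos=22)
DONE. 10 tokens: [STR, RPAREN, STAR, STR, EQ, ID, STAR, STAR, NUM, NUM]

Answer: STR RPAREN STAR STR EQ ID STAR STAR NUM NUM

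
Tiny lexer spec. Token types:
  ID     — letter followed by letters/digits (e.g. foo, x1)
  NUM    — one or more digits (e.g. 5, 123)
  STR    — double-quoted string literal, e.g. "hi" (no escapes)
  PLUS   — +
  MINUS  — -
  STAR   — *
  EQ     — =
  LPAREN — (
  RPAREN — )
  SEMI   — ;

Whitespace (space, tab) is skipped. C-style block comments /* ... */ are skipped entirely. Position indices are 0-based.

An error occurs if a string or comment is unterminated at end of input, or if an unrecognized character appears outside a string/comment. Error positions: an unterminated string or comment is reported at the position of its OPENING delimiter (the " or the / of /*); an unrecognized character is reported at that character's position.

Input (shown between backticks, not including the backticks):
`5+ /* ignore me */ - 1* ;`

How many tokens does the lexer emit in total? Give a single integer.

pos=0: emit NUM '5' (now at pos=1)
pos=1: emit PLUS '+'
pos=3: enter COMMENT mode (saw '/*')
exit COMMENT mode (now at pos=18)
pos=19: emit MINUS '-'
pos=21: emit NUM '1' (now at pos=22)
pos=22: emit STAR '*'
pos=24: emit SEMI ';'
DONE. 6 tokens: [NUM, PLUS, MINUS, NUM, STAR, SEMI]

Answer: 6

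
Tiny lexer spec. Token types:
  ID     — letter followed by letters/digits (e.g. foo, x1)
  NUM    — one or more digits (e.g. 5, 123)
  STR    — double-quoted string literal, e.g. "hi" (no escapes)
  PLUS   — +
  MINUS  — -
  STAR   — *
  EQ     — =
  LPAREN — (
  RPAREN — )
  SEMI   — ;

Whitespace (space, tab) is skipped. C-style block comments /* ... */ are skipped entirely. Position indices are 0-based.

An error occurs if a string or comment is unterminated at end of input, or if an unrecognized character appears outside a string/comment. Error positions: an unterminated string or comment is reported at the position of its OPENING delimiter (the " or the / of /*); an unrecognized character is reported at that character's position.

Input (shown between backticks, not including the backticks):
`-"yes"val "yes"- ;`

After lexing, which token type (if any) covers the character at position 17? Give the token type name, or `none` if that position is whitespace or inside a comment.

Answer: SEMI

Derivation:
pos=0: emit MINUS '-'
pos=1: enter STRING mode
pos=1: emit STR "yes" (now at pos=6)
pos=6: emit ID 'val' (now at pos=9)
pos=10: enter STRING mode
pos=10: emit STR "yes" (now at pos=15)
pos=15: emit MINUS '-'
pos=17: emit SEMI ';'
DONE. 6 tokens: [MINUS, STR, ID, STR, MINUS, SEMI]
Position 17: char is ';' -> SEMI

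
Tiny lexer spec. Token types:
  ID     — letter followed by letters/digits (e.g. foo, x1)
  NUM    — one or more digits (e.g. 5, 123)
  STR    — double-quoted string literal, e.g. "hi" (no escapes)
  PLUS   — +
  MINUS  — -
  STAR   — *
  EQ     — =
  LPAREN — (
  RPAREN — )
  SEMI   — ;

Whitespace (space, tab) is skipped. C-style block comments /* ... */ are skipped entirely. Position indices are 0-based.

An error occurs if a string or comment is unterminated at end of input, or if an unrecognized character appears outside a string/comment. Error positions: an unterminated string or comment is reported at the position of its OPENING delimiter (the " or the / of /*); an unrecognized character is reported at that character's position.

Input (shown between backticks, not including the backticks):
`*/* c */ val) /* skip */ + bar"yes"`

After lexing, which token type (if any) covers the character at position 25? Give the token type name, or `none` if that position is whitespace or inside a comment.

pos=0: emit STAR '*'
pos=1: enter COMMENT mode (saw '/*')
exit COMMENT mode (now at pos=8)
pos=9: emit ID 'val' (now at pos=12)
pos=12: emit RPAREN ')'
pos=14: enter COMMENT mode (saw '/*')
exit COMMENT mode (now at pos=24)
pos=25: emit PLUS '+'
pos=27: emit ID 'bar' (now at pos=30)
pos=30: enter STRING mode
pos=30: emit STR "yes" (now at pos=35)
DONE. 6 tokens: [STAR, ID, RPAREN, PLUS, ID, STR]
Position 25: char is '+' -> PLUS

Answer: PLUS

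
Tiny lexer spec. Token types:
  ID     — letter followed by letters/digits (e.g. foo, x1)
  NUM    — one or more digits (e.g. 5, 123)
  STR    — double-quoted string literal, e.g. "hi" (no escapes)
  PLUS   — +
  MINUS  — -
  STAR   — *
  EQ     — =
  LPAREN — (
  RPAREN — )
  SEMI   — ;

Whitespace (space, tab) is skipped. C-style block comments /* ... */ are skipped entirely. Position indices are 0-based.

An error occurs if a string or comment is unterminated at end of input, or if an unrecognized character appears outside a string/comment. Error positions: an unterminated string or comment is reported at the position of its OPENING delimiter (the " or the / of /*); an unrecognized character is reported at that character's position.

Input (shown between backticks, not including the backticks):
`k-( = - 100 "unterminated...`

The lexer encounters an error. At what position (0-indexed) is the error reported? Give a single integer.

Answer: 12

Derivation:
pos=0: emit ID 'k' (now at pos=1)
pos=1: emit MINUS '-'
pos=2: emit LPAREN '('
pos=4: emit EQ '='
pos=6: emit MINUS '-'
pos=8: emit NUM '100' (now at pos=11)
pos=12: enter STRING mode
pos=12: ERROR — unterminated string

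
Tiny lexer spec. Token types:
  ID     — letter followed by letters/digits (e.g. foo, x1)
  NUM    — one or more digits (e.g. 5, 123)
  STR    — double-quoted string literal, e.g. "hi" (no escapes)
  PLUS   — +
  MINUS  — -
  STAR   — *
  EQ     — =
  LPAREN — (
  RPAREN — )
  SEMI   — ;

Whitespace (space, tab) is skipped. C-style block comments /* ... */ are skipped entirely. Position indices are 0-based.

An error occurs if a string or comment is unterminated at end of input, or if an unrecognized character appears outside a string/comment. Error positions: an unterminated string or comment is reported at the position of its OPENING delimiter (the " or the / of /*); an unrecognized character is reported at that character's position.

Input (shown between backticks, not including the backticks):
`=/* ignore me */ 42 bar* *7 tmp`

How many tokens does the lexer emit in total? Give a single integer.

pos=0: emit EQ '='
pos=1: enter COMMENT mode (saw '/*')
exit COMMENT mode (now at pos=16)
pos=17: emit NUM '42' (now at pos=19)
pos=20: emit ID 'bar' (now at pos=23)
pos=23: emit STAR '*'
pos=25: emit STAR '*'
pos=26: emit NUM '7' (now at pos=27)
pos=28: emit ID 'tmp' (now at pos=31)
DONE. 7 tokens: [EQ, NUM, ID, STAR, STAR, NUM, ID]

Answer: 7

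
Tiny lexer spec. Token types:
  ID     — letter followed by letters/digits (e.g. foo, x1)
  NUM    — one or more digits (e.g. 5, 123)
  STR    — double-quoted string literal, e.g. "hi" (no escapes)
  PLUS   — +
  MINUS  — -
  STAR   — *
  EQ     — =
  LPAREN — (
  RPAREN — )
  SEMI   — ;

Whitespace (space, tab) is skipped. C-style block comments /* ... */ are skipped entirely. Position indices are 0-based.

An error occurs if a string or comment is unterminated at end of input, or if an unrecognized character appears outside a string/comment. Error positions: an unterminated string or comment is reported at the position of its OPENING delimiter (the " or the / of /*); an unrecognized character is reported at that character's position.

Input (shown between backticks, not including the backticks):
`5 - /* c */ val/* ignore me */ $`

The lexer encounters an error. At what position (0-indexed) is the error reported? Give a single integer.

Answer: 31

Derivation:
pos=0: emit NUM '5' (now at pos=1)
pos=2: emit MINUS '-'
pos=4: enter COMMENT mode (saw '/*')
exit COMMENT mode (now at pos=11)
pos=12: emit ID 'val' (now at pos=15)
pos=15: enter COMMENT mode (saw '/*')
exit COMMENT mode (now at pos=30)
pos=31: ERROR — unrecognized char '$'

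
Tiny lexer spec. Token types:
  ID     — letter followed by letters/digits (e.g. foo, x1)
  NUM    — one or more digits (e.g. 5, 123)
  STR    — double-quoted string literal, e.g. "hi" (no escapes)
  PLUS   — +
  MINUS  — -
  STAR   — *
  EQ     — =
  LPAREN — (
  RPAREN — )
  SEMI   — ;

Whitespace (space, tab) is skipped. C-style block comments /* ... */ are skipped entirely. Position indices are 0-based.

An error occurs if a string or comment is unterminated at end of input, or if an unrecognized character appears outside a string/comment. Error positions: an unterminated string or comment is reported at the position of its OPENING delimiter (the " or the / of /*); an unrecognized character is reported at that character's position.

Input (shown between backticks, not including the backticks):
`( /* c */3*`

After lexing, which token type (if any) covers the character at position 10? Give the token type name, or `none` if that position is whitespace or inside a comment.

Answer: STAR

Derivation:
pos=0: emit LPAREN '('
pos=2: enter COMMENT mode (saw '/*')
exit COMMENT mode (now at pos=9)
pos=9: emit NUM '3' (now at pos=10)
pos=10: emit STAR '*'
DONE. 3 tokens: [LPAREN, NUM, STAR]
Position 10: char is '*' -> STAR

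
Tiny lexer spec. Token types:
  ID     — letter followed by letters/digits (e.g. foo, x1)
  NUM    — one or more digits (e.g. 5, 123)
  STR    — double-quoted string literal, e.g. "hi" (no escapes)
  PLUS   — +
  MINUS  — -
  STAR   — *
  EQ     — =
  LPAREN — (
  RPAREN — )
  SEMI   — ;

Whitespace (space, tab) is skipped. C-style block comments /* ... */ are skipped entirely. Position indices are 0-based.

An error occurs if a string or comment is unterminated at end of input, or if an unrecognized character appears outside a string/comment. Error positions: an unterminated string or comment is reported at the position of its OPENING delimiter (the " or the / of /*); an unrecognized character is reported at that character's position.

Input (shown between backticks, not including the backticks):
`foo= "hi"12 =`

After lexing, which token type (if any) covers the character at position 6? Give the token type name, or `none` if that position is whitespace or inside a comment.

pos=0: emit ID 'foo' (now at pos=3)
pos=3: emit EQ '='
pos=5: enter STRING mode
pos=5: emit STR "hi" (now at pos=9)
pos=9: emit NUM '12' (now at pos=11)
pos=12: emit EQ '='
DONE. 5 tokens: [ID, EQ, STR, NUM, EQ]
Position 6: char is 'h' -> STR

Answer: STR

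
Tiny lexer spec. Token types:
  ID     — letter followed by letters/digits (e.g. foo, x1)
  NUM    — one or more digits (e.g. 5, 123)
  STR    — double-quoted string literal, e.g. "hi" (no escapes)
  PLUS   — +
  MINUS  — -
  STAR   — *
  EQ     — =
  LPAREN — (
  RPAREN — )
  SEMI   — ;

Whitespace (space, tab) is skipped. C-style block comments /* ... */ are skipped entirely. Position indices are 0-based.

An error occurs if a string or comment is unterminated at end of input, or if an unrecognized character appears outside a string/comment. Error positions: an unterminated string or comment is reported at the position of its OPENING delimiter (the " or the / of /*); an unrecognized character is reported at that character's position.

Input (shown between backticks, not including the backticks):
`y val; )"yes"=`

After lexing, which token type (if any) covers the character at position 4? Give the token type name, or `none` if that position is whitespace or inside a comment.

pos=0: emit ID 'y' (now at pos=1)
pos=2: emit ID 'val' (now at pos=5)
pos=5: emit SEMI ';'
pos=7: emit RPAREN ')'
pos=8: enter STRING mode
pos=8: emit STR "yes" (now at pos=13)
pos=13: emit EQ '='
DONE. 6 tokens: [ID, ID, SEMI, RPAREN, STR, EQ]
Position 4: char is 'l' -> ID

Answer: ID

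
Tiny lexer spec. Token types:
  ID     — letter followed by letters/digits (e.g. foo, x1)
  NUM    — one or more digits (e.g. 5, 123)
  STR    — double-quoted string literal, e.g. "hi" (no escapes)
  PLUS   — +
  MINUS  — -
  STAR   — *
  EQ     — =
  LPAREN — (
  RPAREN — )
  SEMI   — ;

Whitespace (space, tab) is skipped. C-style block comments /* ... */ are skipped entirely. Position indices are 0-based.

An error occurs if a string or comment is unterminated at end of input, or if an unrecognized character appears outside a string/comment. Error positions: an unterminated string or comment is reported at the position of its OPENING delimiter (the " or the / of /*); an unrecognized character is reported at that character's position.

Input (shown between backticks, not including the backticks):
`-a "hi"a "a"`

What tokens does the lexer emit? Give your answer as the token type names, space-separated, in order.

Answer: MINUS ID STR ID STR

Derivation:
pos=0: emit MINUS '-'
pos=1: emit ID 'a' (now at pos=2)
pos=3: enter STRING mode
pos=3: emit STR "hi" (now at pos=7)
pos=7: emit ID 'a' (now at pos=8)
pos=9: enter STRING mode
pos=9: emit STR "a" (now at pos=12)
DONE. 5 tokens: [MINUS, ID, STR, ID, STR]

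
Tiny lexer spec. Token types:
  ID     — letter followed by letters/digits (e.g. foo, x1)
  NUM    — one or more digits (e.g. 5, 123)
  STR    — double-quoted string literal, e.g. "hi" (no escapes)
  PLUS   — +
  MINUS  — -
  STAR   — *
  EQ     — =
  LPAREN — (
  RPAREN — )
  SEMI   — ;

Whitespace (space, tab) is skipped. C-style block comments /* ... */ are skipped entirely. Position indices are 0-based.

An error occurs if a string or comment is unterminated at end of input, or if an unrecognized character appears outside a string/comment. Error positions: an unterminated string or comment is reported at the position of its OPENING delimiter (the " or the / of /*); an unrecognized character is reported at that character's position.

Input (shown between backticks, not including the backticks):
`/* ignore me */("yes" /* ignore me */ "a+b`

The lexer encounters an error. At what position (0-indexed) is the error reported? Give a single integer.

pos=0: enter COMMENT mode (saw '/*')
exit COMMENT mode (now at pos=15)
pos=15: emit LPAREN '('
pos=16: enter STRING mode
pos=16: emit STR "yes" (now at pos=21)
pos=22: enter COMMENT mode (saw '/*')
exit COMMENT mode (now at pos=37)
pos=38: enter STRING mode
pos=38: ERROR — unterminated string

Answer: 38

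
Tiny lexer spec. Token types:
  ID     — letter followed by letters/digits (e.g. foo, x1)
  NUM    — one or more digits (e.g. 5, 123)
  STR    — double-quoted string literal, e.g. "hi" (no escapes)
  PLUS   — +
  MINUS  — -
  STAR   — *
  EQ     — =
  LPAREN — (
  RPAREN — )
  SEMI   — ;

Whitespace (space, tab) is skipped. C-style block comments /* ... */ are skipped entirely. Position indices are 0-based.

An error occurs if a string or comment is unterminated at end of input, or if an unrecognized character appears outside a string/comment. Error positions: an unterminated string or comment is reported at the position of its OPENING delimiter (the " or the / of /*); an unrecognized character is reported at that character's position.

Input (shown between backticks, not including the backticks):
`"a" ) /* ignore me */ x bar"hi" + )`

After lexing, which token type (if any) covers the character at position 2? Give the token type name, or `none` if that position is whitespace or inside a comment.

pos=0: enter STRING mode
pos=0: emit STR "a" (now at pos=3)
pos=4: emit RPAREN ')'
pos=6: enter COMMENT mode (saw '/*')
exit COMMENT mode (now at pos=21)
pos=22: emit ID 'x' (now at pos=23)
pos=24: emit ID 'bar' (now at pos=27)
pos=27: enter STRING mode
pos=27: emit STR "hi" (now at pos=31)
pos=32: emit PLUS '+'
pos=34: emit RPAREN ')'
DONE. 7 tokens: [STR, RPAREN, ID, ID, STR, PLUS, RPAREN]
Position 2: char is '"' -> STR

Answer: STR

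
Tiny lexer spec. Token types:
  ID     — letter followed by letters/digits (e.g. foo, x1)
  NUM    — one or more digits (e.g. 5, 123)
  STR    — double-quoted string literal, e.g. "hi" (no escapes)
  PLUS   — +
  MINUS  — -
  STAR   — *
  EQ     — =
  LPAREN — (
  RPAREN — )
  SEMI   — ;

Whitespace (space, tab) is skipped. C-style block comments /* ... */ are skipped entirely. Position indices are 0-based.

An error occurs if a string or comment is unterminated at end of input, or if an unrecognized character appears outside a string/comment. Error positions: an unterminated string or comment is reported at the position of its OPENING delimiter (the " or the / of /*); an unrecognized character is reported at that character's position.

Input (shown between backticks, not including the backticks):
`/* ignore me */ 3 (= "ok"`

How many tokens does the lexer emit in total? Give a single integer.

pos=0: enter COMMENT mode (saw '/*')
exit COMMENT mode (now at pos=15)
pos=16: emit NUM '3' (now at pos=17)
pos=18: emit LPAREN '('
pos=19: emit EQ '='
pos=21: enter STRING mode
pos=21: emit STR "ok" (now at pos=25)
DONE. 4 tokens: [NUM, LPAREN, EQ, STR]

Answer: 4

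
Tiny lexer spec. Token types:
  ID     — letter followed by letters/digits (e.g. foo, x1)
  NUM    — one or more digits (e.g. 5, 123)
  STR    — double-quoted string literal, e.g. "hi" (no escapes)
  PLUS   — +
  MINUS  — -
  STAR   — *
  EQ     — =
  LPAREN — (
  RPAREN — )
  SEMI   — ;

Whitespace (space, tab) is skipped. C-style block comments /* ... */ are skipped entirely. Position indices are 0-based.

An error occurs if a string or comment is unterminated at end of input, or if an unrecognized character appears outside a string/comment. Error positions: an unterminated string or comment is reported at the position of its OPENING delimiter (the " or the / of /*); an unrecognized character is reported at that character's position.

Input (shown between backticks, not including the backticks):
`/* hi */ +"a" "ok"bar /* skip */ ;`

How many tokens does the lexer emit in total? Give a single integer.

pos=0: enter COMMENT mode (saw '/*')
exit COMMENT mode (now at pos=8)
pos=9: emit PLUS '+'
pos=10: enter STRING mode
pos=10: emit STR "a" (now at pos=13)
pos=14: enter STRING mode
pos=14: emit STR "ok" (now at pos=18)
pos=18: emit ID 'bar' (now at pos=21)
pos=22: enter COMMENT mode (saw '/*')
exit COMMENT mode (now at pos=32)
pos=33: emit SEMI ';'
DONE. 5 tokens: [PLUS, STR, STR, ID, SEMI]

Answer: 5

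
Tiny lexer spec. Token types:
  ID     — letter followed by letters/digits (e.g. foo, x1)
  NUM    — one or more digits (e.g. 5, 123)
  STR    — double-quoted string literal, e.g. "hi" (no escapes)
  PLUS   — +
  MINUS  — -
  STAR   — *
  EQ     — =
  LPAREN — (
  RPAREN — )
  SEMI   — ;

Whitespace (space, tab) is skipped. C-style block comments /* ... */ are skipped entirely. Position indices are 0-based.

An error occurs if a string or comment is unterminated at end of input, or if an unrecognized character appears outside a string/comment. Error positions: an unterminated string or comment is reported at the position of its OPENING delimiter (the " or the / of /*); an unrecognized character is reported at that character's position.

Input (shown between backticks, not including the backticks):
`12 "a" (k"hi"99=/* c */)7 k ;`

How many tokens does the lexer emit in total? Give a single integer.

pos=0: emit NUM '12' (now at pos=2)
pos=3: enter STRING mode
pos=3: emit STR "a" (now at pos=6)
pos=7: emit LPAREN '('
pos=8: emit ID 'k' (now at pos=9)
pos=9: enter STRING mode
pos=9: emit STR "hi" (now at pos=13)
pos=13: emit NUM '99' (now at pos=15)
pos=15: emit EQ '='
pos=16: enter COMMENT mode (saw '/*')
exit COMMENT mode (now at pos=23)
pos=23: emit RPAREN ')'
pos=24: emit NUM '7' (now at pos=25)
pos=26: emit ID 'k' (now at pos=27)
pos=28: emit SEMI ';'
DONE. 11 tokens: [NUM, STR, LPAREN, ID, STR, NUM, EQ, RPAREN, NUM, ID, SEMI]

Answer: 11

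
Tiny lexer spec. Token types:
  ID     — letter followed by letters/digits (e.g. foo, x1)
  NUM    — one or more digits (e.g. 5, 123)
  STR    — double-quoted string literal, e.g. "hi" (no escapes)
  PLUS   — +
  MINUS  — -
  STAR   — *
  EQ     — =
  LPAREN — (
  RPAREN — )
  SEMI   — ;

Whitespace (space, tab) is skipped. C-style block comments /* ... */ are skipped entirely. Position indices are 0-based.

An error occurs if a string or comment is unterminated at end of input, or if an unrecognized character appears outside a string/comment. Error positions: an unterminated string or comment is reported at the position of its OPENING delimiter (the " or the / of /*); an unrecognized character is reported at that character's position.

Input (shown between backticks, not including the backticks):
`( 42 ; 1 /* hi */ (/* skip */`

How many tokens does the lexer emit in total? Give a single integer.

Answer: 5

Derivation:
pos=0: emit LPAREN '('
pos=2: emit NUM '42' (now at pos=4)
pos=5: emit SEMI ';'
pos=7: emit NUM '1' (now at pos=8)
pos=9: enter COMMENT mode (saw '/*')
exit COMMENT mode (now at pos=17)
pos=18: emit LPAREN '('
pos=19: enter COMMENT mode (saw '/*')
exit COMMENT mode (now at pos=29)
DONE. 5 tokens: [LPAREN, NUM, SEMI, NUM, LPAREN]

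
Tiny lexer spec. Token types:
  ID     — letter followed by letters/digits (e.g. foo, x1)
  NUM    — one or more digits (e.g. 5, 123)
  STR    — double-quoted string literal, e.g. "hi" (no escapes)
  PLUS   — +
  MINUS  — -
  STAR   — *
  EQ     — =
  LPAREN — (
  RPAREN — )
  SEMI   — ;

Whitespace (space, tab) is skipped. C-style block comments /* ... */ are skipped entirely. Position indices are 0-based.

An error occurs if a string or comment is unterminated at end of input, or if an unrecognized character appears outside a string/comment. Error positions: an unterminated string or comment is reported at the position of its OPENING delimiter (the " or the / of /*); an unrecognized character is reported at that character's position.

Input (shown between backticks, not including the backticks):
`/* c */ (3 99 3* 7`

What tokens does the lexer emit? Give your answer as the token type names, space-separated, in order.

Answer: LPAREN NUM NUM NUM STAR NUM

Derivation:
pos=0: enter COMMENT mode (saw '/*')
exit COMMENT mode (now at pos=7)
pos=8: emit LPAREN '('
pos=9: emit NUM '3' (now at pos=10)
pos=11: emit NUM '99' (now at pos=13)
pos=14: emit NUM '3' (now at pos=15)
pos=15: emit STAR '*'
pos=17: emit NUM '7' (now at pos=18)
DONE. 6 tokens: [LPAREN, NUM, NUM, NUM, STAR, NUM]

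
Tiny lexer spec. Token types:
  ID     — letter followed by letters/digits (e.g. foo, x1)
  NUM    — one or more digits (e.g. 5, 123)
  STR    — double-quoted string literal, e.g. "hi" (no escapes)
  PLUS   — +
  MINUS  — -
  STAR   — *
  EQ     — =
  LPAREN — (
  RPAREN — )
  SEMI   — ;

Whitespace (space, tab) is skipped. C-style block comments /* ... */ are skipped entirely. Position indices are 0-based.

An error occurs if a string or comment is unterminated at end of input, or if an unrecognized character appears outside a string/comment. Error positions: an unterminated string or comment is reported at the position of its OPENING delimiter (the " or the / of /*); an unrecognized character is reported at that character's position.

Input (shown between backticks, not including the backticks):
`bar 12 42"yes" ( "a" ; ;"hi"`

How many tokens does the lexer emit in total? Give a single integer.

Answer: 9

Derivation:
pos=0: emit ID 'bar' (now at pos=3)
pos=4: emit NUM '12' (now at pos=6)
pos=7: emit NUM '42' (now at pos=9)
pos=9: enter STRING mode
pos=9: emit STR "yes" (now at pos=14)
pos=15: emit LPAREN '('
pos=17: enter STRING mode
pos=17: emit STR "a" (now at pos=20)
pos=21: emit SEMI ';'
pos=23: emit SEMI ';'
pos=24: enter STRING mode
pos=24: emit STR "hi" (now at pos=28)
DONE. 9 tokens: [ID, NUM, NUM, STR, LPAREN, STR, SEMI, SEMI, STR]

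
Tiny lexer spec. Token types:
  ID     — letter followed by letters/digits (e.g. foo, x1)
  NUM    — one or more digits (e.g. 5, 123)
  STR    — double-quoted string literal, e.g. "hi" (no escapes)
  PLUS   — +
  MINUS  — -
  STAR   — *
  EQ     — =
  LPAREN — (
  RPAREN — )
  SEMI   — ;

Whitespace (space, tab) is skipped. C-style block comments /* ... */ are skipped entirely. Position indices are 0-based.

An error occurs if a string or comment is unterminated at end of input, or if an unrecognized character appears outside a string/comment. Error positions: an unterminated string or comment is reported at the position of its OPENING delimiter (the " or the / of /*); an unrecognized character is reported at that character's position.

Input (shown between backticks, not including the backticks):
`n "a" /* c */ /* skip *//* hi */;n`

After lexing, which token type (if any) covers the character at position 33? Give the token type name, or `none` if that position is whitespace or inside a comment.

Answer: ID

Derivation:
pos=0: emit ID 'n' (now at pos=1)
pos=2: enter STRING mode
pos=2: emit STR "a" (now at pos=5)
pos=6: enter COMMENT mode (saw '/*')
exit COMMENT mode (now at pos=13)
pos=14: enter COMMENT mode (saw '/*')
exit COMMENT mode (now at pos=24)
pos=24: enter COMMENT mode (saw '/*')
exit COMMENT mode (now at pos=32)
pos=32: emit SEMI ';'
pos=33: emit ID 'n' (now at pos=34)
DONE. 4 tokens: [ID, STR, SEMI, ID]
Position 33: char is 'n' -> ID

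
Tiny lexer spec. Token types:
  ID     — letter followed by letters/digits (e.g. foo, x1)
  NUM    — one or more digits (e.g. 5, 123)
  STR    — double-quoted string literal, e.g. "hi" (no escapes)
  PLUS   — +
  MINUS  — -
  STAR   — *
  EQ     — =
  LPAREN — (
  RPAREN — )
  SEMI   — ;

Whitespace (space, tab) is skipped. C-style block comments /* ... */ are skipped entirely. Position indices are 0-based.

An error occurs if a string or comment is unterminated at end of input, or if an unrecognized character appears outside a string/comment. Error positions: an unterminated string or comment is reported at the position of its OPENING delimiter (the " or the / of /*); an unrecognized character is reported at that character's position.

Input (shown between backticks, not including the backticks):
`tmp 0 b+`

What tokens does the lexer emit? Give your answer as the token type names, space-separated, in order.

pos=0: emit ID 'tmp' (now at pos=3)
pos=4: emit NUM '0' (now at pos=5)
pos=6: emit ID 'b' (now at pos=7)
pos=7: emit PLUS '+'
DONE. 4 tokens: [ID, NUM, ID, PLUS]

Answer: ID NUM ID PLUS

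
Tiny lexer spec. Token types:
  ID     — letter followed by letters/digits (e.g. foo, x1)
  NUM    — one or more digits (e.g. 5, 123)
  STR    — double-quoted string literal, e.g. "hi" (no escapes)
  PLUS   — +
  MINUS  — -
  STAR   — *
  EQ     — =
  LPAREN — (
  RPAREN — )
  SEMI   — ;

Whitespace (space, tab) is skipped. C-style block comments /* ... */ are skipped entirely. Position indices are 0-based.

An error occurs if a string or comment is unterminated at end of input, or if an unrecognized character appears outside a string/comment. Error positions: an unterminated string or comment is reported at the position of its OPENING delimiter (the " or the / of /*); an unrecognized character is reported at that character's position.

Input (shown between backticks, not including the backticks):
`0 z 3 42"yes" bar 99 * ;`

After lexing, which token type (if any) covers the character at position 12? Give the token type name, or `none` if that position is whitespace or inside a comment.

pos=0: emit NUM '0' (now at pos=1)
pos=2: emit ID 'z' (now at pos=3)
pos=4: emit NUM '3' (now at pos=5)
pos=6: emit NUM '42' (now at pos=8)
pos=8: enter STRING mode
pos=8: emit STR "yes" (now at pos=13)
pos=14: emit ID 'bar' (now at pos=17)
pos=18: emit NUM '99' (now at pos=20)
pos=21: emit STAR '*'
pos=23: emit SEMI ';'
DONE. 9 tokens: [NUM, ID, NUM, NUM, STR, ID, NUM, STAR, SEMI]
Position 12: char is '"' -> STR

Answer: STR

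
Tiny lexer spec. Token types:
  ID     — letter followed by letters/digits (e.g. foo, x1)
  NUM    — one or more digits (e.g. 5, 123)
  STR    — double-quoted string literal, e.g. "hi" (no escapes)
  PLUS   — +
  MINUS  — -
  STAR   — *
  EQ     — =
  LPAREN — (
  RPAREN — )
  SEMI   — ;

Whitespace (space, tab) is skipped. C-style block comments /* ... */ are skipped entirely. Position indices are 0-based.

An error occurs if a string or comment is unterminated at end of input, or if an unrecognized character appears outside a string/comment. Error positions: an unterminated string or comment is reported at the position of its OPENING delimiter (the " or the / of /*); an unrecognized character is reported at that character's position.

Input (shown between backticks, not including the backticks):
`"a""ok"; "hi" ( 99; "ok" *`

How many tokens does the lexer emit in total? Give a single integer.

pos=0: enter STRING mode
pos=0: emit STR "a" (now at pos=3)
pos=3: enter STRING mode
pos=3: emit STR "ok" (now at pos=7)
pos=7: emit SEMI ';'
pos=9: enter STRING mode
pos=9: emit STR "hi" (now at pos=13)
pos=14: emit LPAREN '('
pos=16: emit NUM '99' (now at pos=18)
pos=18: emit SEMI ';'
pos=20: enter STRING mode
pos=20: emit STR "ok" (now at pos=24)
pos=25: emit STAR '*'
DONE. 9 tokens: [STR, STR, SEMI, STR, LPAREN, NUM, SEMI, STR, STAR]

Answer: 9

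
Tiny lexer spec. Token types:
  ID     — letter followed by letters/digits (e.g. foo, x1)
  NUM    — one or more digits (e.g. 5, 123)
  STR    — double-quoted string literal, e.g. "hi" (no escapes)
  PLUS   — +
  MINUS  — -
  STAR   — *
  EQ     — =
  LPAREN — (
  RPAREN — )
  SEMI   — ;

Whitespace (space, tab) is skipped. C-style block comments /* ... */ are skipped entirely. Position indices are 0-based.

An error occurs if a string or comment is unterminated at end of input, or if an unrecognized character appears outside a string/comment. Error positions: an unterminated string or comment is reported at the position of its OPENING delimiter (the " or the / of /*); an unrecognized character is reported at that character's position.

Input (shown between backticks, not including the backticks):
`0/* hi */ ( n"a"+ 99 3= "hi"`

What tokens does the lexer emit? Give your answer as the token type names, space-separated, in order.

pos=0: emit NUM '0' (now at pos=1)
pos=1: enter COMMENT mode (saw '/*')
exit COMMENT mode (now at pos=9)
pos=10: emit LPAREN '('
pos=12: emit ID 'n' (now at pos=13)
pos=13: enter STRING mode
pos=13: emit STR "a" (now at pos=16)
pos=16: emit PLUS '+'
pos=18: emit NUM '99' (now at pos=20)
pos=21: emit NUM '3' (now at pos=22)
pos=22: emit EQ '='
pos=24: enter STRING mode
pos=24: emit STR "hi" (now at pos=28)
DONE. 9 tokens: [NUM, LPAREN, ID, STR, PLUS, NUM, NUM, EQ, STR]

Answer: NUM LPAREN ID STR PLUS NUM NUM EQ STR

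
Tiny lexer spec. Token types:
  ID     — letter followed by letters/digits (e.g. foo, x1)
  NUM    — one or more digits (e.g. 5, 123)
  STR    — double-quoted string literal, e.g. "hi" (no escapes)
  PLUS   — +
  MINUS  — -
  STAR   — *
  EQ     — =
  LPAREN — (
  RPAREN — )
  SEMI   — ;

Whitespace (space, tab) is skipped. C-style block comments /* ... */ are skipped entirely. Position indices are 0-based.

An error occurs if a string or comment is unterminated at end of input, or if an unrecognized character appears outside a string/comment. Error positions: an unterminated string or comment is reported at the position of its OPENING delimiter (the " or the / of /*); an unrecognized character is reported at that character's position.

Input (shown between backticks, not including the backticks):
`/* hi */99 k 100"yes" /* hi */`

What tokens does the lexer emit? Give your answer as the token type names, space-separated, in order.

pos=0: enter COMMENT mode (saw '/*')
exit COMMENT mode (now at pos=8)
pos=8: emit NUM '99' (now at pos=10)
pos=11: emit ID 'k' (now at pos=12)
pos=13: emit NUM '100' (now at pos=16)
pos=16: enter STRING mode
pos=16: emit STR "yes" (now at pos=21)
pos=22: enter COMMENT mode (saw '/*')
exit COMMENT mode (now at pos=30)
DONE. 4 tokens: [NUM, ID, NUM, STR]

Answer: NUM ID NUM STR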